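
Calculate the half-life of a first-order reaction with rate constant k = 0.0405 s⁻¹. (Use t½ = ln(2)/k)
17.11 s

t½ = ln(2)/k = 0.6931/0.0405 = 17.11 s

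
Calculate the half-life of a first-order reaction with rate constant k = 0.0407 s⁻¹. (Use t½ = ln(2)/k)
17.03 s

t½ = ln(2)/k = 0.6931/0.0407 = 17.03 s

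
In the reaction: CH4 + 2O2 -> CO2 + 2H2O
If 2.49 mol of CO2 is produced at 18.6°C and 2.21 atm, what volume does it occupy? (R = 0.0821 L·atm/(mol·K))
T = 18.6°C + 273.15 = 291.75 K
V = nRT/P = (2.49 × 0.0821 × 291.75) / 2.21
V = 26.99 L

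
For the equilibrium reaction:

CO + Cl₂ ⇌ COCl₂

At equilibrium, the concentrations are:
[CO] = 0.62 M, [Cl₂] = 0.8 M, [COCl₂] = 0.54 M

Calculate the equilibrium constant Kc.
K_c = 1.0887

Kc = ([COCl₂]) / ([CO] × [Cl₂])
   = ((0.54)) / ((0.62)·(0.8))
   = 0.54 / 0.496 = 1.0887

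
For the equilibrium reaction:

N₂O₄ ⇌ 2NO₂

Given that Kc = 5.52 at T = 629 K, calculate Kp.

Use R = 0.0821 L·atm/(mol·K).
K_p = 285.0578

Δn = (moles gaseous products) − (moles gaseous reactants) = 1
T = 629 K; RT = 0.0821 × 629 = 51.6409
Kp = Kc·(RT)^Δn = 5.52 × (51.6409)^1 = 5.52 × 51.6409 = 285.0578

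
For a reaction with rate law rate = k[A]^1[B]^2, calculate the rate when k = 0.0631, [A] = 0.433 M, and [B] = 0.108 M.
0.0003187 M/s

rate = k·[A]^1·[B]^2 = 0.0631·(0.433)^1·(0.108)^2 = 0.0631·0.433·0.011664 = 0.0003187 M/s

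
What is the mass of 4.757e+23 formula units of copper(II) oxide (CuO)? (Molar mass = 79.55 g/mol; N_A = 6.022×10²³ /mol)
Moles = 4.757e+23 ÷ 6.022×10²³ = 0.789937 mol
Mass = 0.789937 mol × 79.55 g/mol = 62.84 g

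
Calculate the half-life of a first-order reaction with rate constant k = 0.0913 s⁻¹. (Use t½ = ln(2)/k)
7.59 s

t½ = ln(2)/k = 0.6931/0.0913 = 7.59 s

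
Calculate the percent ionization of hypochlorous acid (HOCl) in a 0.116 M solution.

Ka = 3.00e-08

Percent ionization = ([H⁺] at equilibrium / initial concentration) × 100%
Percent ionization = 0.0508%

Let x = [H⁺]. Ka = x²/(C - x) ⇒ x² + (3.00e-08)x - (3.00e-08)(0.116) = 0. x = 5.8977e-05. Percent = (5.8977e-05/0.116) × 100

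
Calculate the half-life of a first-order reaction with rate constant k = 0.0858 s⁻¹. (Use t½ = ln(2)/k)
8.08 s

t½ = ln(2)/k = 0.6931/0.0858 = 8.08 s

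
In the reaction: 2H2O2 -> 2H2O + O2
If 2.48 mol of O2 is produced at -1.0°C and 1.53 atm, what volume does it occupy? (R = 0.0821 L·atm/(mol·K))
T = -1.0°C + 273.15 = 272.15 K
V = nRT/P = (2.48 × 0.0821 × 272.15) / 1.53
V = 36.22 L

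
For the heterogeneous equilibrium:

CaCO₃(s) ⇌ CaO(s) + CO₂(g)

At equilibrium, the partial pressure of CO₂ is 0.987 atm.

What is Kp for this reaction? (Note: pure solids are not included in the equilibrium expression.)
K_p = 0.987

Solids (CaCO₃, CaO) have activity 1 and are excluded.
Kp = P(CO₂) = 0.987.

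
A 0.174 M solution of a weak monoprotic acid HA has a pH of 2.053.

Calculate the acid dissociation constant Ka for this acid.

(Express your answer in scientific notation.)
K_a = 4.74e-04

[H⁺] = 10^(−pH) = 10^(−2.053) = 8.851e-03 M. For HA ⇌ H⁺ + A⁻, Ka = x²/(C − x) = (8.851e-03)²/(0.174 − 8.851e-03) = 4.74e-04.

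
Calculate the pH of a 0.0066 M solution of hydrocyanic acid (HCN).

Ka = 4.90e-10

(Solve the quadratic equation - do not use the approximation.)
pH = 5.75

x² + Ka×x - Ka×C = 0. Using quadratic formula: [H⁺] = 1.7981e-06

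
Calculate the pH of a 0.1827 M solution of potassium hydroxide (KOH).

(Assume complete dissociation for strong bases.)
pH = 13.26

[OH⁻] = 0.1827 M for strong base. pOH = -log[OH⁻] = 0.74, pH = 14 - pOH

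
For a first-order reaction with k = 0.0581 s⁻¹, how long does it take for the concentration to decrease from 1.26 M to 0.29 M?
25.28 s

From ln[A] = ln[A]₀ - k·t: t = ln([A]₀/[A])/k = ln(1.26/0.29)/0.0581 = ln(4.3448)/0.0581 = 1.4690/0.0581 = 25.28 s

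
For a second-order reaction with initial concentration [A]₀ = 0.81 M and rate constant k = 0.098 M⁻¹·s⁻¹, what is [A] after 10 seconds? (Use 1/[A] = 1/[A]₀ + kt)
0.4516 M

1/[A] = 1/[A]₀ + k·t = 1/0.81 + (0.098)·(10) = 1.2346 + 0.9800 = 2.2146
[A] = 1/2.2146 = 0.4516 M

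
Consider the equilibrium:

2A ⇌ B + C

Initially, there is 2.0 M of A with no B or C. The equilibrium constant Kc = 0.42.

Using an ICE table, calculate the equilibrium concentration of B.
[B] = 0.564 M

ICE: [A] = 2.0 − 2x, [B] = [C] = x.
Kc = x²/(2.0 − 2x)² = 0.42 ⇒ √Kc = x/(2.0 − 2x).
x = √0.42·2.0/(1 + 2√0.42) = 0.64807·2.0/2.2961 = 0.56449.
[B] = x = 0.564 M.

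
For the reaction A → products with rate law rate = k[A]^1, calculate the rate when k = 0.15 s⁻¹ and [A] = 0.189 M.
0.02835 M/s

rate = k·[A]^1 = 0.15·(0.189)^1 = 0.15·0.189 = 0.02835 M/s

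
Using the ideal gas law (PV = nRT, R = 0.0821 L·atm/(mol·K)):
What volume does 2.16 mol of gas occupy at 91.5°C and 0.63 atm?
T = 91.5°C + 273.15 = 364.65 K
V = nRT/P = (2.16 × 0.0821 × 364.65) / 0.63
V = 102.64 L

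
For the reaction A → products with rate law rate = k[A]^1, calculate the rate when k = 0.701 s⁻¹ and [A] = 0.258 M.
0.1809 M/s

rate = k·[A]^1 = 0.701·(0.258)^1 = 0.701·0.258 = 0.1809 M/s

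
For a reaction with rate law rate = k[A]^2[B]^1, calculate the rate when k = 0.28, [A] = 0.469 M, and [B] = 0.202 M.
0.01244 M/s

rate = k·[A]^2·[B]^1 = 0.28·(0.469)^2·(0.202)^1 = 0.28·0.219961·0.202 = 0.01244 M/s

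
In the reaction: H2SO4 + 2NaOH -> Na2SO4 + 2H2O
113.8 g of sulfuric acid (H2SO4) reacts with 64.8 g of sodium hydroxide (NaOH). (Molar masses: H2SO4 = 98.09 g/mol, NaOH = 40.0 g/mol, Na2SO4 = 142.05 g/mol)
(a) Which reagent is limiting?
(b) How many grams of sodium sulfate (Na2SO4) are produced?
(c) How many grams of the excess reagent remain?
(a) NaOH, (b) 115.1 g, (c) 34.35 g

Moles of H2SO4 = 113.8 g ÷ 98.09 g/mol = 1.16016 mol
Moles of NaOH = 64.8 g ÷ 40.0 g/mol = 1.62 mol
Moles ÷ coefficient: H2SO4: 1.16016/1 = 1.16, NaOH: 1.62/2 = 0.81
(a) NaOH has the smaller value, so NaOH is the limiting reagent.
(b) Moles of Na2SO4 = 1.62 mol NaOH × (1/2) = 0.81 mol; mass = 0.81 mol × 142.05 g/mol = 115.1 g
(c) H2SO4 consumed = 1.62 × (1/2) = 0.81 mol; remaining = 1.16016 − 0.81 = 0.350159 mol; mass = 0.350159 mol × 98.09 g/mol = 34.35 g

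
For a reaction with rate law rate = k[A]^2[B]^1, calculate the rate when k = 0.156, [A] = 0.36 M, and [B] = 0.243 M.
0.004913 M/s

rate = k·[A]^2·[B]^1 = 0.156·(0.36)^2·(0.243)^1 = 0.156·0.1296·0.243 = 0.004913 M/s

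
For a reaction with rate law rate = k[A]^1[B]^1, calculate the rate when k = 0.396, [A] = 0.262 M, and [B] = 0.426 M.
0.0442 M/s

rate = k·[A]^1·[B]^1 = 0.396·(0.262)^1·(0.426)^1 = 0.396·0.262·0.426 = 0.0442 M/s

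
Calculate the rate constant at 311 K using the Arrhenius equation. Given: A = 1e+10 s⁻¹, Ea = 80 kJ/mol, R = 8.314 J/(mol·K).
3.66e-04 s⁻¹

k = A·exp(-Ea/(R·T)) = 1e+10·exp(-80000/(8.314·311)) = 1e+10·exp(-30.9399) = 1e+10·3.6555e-14 = 3.66e-04 s⁻¹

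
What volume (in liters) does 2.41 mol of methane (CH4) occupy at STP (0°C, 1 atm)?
At STP, 1 mol of gas occupies 22.4 L
Volume = 2.41 mol × 22.4 L/mol = 53.98 L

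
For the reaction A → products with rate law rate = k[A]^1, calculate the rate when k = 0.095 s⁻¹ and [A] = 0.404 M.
0.03838 M/s

rate = k·[A]^1 = 0.095·(0.404)^1 = 0.095·0.404 = 0.03838 M/s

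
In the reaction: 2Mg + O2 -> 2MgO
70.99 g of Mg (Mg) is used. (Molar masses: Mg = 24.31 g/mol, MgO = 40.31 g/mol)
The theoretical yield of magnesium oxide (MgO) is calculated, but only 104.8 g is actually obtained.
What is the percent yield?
Moles of Mg = 70.99 g ÷ 24.31 g/mol = 2.9202 mol
Mole ratio: 2 mol MgO / 2 mol Mg
Moles of MgO = 2.9202 × (2/2) = 2.9202 mol
Theoretical yield = 2.9202 mol × 40.31 g/mol = 117.71 g
Actual yield = 104.8 g
Percent yield = (104.8 / 117.71) × 100% = 89.0%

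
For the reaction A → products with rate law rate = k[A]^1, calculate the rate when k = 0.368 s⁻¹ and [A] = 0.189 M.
0.06955 M/s

rate = k·[A]^1 = 0.368·(0.189)^1 = 0.368·0.189 = 0.06955 M/s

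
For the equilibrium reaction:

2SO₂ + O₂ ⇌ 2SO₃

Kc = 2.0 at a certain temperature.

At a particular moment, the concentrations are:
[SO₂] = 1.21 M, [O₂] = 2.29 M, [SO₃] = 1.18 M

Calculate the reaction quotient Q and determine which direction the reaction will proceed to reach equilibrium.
Q = 0.415, Q < K, reaction proceeds forward (toward products)

Q = ([SO₃]^2) / ([SO₂]^2 × [O₂])
  = ((1.18)^2) / ((1.21)^2·(2.29)) = 1.3924/3.3528 = 0.4153
Since Q = 0.4153 < Kc = 2.0, the reaction proceeds forward (toward products) to reach equilibrium.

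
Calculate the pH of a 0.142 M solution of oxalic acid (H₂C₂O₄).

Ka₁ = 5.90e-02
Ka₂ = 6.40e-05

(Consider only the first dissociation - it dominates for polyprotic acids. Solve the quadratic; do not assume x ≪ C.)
pH = 1.18

x² + Ka₁·x − Ka₁·C = 0 with Ka₁ = 5.90e-02, C = 0.142.
x = (−Ka₁ + √(Ka₁² + 4·Ka₁·C))/2 = 6.6668e-02 M, so pH = 1.18.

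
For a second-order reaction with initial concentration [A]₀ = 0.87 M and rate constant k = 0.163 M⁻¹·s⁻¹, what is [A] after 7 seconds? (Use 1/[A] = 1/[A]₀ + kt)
0.4366 M

1/[A] = 1/[A]₀ + k·t = 1/0.87 + (0.163)·(7) = 1.1494 + 1.1410 = 2.2904
[A] = 1/2.2904 = 0.4366 M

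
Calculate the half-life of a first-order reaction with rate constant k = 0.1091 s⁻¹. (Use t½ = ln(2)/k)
6.35 s

t½ = ln(2)/k = 0.6931/0.1091 = 6.35 s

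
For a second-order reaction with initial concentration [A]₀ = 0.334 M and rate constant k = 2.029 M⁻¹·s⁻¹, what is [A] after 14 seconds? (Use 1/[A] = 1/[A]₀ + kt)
0.0318 M

1/[A] = 1/[A]₀ + k·t = 1/0.334 + (2.029)·(14) = 2.9940 + 28.4060 = 31.4000
[A] = 1/31.4000 = 0.0318 M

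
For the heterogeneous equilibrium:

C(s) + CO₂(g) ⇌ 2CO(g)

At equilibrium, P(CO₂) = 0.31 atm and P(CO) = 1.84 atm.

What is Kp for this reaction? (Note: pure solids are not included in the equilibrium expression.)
K_p = 10.921

Solid C is excluded.
Kp = P(CO)²/P(CO₂) = (1.84)²/0.31 = 3.386/0.31 = 10.921.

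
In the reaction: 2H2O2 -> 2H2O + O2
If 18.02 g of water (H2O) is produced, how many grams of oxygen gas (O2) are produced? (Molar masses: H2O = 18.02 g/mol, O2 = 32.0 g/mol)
Moles of H2O = 18.02 g ÷ 18.02 g/mol = 1 mol
Mole ratio: 1 mol O2 / 2 mol H2O
Moles of O2 = 1 × (1/2) = 0.5 mol
Mass of O2 = 0.5 mol × 32.0 g/mol = 16 g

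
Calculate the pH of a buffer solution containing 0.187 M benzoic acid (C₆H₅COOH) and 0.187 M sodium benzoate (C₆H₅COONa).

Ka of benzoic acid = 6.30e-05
pH = 4.20

pKa = -log(6.30e-05) = 4.20. pH = pKa + log([A⁻]/[HA]) = 4.20 + log(0.187/0.187)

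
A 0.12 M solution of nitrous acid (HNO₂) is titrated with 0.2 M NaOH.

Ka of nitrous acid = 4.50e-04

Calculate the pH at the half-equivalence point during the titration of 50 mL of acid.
pH = pKa = 3.35

At the half-equivalence point, [HA] = [A⁻], so by Henderson–Hasselbalch pH = pKa + log(1) = pKa.
pKa = −log(4.50e-04) = 3.35.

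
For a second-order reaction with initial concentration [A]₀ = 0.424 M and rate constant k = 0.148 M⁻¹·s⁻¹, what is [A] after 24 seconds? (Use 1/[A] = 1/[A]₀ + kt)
0.1692 M

1/[A] = 1/[A]₀ + k·t = 1/0.424 + (0.148)·(24) = 2.3585 + 3.5520 = 5.9105
[A] = 1/5.9105 = 0.1692 M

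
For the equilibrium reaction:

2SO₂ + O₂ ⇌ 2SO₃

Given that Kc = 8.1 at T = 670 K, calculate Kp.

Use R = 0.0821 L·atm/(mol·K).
K_p = 0.1473

Δn = (moles gaseous products) − (moles gaseous reactants) = -1
T = 670 K; RT = 0.0821 × 670 = 55.007
Kp = Kc·(RT)^Δn = 8.1 × (55.007)^-1 = 8.1 × 0.0181795 = 0.1473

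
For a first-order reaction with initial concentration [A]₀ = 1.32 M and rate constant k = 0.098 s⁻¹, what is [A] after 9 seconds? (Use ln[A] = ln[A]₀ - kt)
0.5464 M

ln[A] = ln[A]₀ - k·t = ln(1.32) - (0.098)·(9) = 0.2776 - 0.8820 = -0.6044
[A] = e^(-0.6044) = 0.5464 M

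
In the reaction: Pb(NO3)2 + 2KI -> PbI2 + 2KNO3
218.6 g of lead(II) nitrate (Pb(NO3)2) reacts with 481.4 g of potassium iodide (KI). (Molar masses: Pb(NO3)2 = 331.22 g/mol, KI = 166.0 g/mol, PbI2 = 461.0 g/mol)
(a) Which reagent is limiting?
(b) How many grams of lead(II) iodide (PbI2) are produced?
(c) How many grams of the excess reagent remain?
(a) Pb(NO3)2, (b) 304.3 g, (c) 262.3 g

Moles of Pb(NO3)2 = 218.6 g ÷ 331.22 g/mol = 0.659984 mol
Moles of KI = 481.4 g ÷ 166.0 g/mol = 2.9 mol
Moles ÷ coefficient: Pb(NO3)2: 0.659984/1 = 0.66, KI: 2.9/2 = 1.45
(a) Pb(NO3)2 has the smaller value, so Pb(NO3)2 is the limiting reagent.
(b) Moles of PbI2 = 0.659984 mol Pb(NO3)2 × (1/1) = 0.659984 mol; mass = 0.659984 mol × 461.0 g/mol = 304.3 g
(c) KI consumed = 0.659984 × (2/1) = 1.31997 mol; remaining = 2.9 − 1.31997 = 1.58003 mol; mass = 1.58003 mol × 166.0 g/mol = 262.3 g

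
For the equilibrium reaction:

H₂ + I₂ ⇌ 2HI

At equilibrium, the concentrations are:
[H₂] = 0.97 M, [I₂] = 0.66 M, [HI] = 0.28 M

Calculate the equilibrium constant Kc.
K_c = 0.1225

Kc = ([HI]^2) / ([H₂] × [I₂])
   = ((0.28)^2) / ((0.97)·(0.66))
   = 0.0784 / 0.6402 = 0.1225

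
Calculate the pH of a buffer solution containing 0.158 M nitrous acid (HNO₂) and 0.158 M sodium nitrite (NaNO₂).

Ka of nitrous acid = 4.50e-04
pH = 3.35

pKa = -log(4.50e-04) = 3.35. pH = pKa + log([A⁻]/[HA]) = 3.35 + log(0.158/0.158)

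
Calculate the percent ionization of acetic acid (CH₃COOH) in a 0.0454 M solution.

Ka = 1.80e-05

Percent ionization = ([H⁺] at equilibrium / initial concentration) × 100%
Percent ionization = 1.97%

Let x = [H⁺]. Ka = x²/(C - x) ⇒ x² + (1.80e-05)x - (1.80e-05)(0.0454) = 0. x = 8.9504e-04. Percent = (8.9504e-04/0.0454) × 100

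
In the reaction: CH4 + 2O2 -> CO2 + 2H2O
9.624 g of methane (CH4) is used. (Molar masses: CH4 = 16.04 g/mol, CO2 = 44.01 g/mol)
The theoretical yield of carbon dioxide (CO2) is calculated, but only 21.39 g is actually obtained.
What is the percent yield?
Moles of CH4 = 9.624 g ÷ 16.04 g/mol = 0.6 mol
Mole ratio: 1 mol CO2 / 1 mol CH4
Moles of CO2 = 0.6 × (1/1) = 0.6 mol
Theoretical yield = 0.6 mol × 44.01 g/mol = 26.406 g
Actual yield = 21.39 g
Percent yield = (21.39 / 26.406) × 100% = 81.0%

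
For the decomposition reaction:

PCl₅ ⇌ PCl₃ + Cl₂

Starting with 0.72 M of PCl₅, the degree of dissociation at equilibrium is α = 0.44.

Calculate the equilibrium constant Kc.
K_c = 0.2489

x = α·[A]₀ = 0.44 × 0.72 = 0.3168 M dissociated.
At eq: [PCl₅] = 0.72 − 0.3168 = 0.4032 M; [PCl₃] = [Cl₂] = x = 0.3168 M.
Kc = [PCl₃][Cl₂]/[PCl₅] = (0.3168)²/0.4032 = 0.2489.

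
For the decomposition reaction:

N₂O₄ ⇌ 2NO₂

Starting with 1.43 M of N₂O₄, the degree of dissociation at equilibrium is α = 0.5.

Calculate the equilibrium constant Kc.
K_c = 2.8600

x = α·[A]₀ = 0.5 × 1.43 = 0.715 M dissociated.
At eq: [N₂O₄] = 1.43 − 0.715 = 0.715 M; [NO₂] = 2x = 1.43 M.
Kc = [NO₂]²/[N₂O₄] = (1.43)²/0.715 = 2.86.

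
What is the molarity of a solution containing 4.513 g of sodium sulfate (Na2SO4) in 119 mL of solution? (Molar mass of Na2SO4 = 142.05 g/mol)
Moles of Na2SO4 = 4.513 g ÷ 142.05 g/mol = 0.0317705 mol
Volume = 119 mL = 0.119 L
Molarity = 0.0317705 mol ÷ 0.119 L = 0.267 M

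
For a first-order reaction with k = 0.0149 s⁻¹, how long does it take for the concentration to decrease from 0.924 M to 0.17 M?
113.62 s

From ln[A] = ln[A]₀ - k·t: t = ln([A]₀/[A])/k = ln(0.924/0.17)/0.0149 = ln(5.4353)/0.0149 = 1.6929/0.0149 = 113.62 s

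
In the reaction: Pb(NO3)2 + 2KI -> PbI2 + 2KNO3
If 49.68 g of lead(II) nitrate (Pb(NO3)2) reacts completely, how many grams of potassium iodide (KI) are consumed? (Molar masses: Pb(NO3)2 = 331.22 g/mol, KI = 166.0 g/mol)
Moles of Pb(NO3)2 = 49.68 g ÷ 331.22 g/mol = 0.149991 mol
Mole ratio: 2 mol KI / 1 mol Pb(NO3)2
Moles of KI = 0.149991 × (2/1) = 0.299982 mol
Mass of KI = 0.299982 mol × 166.0 g/mol = 49.8 g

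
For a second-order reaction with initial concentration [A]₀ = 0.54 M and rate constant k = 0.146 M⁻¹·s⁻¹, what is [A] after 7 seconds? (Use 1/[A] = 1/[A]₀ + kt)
0.3480 M

1/[A] = 1/[A]₀ + k·t = 1/0.54 + (0.146)·(7) = 1.8519 + 1.0220 = 2.8739
[A] = 1/2.8739 = 0.3480 M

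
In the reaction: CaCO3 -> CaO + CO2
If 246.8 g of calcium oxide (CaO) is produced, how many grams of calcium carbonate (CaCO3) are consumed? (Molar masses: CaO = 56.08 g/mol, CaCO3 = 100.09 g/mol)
Moles of CaO = 246.8 g ÷ 56.08 g/mol = 4.40086 mol
Mole ratio: 1 mol CaCO3 / 1 mol CaO
Moles of CaCO3 = 4.40086 × (1/1) = 4.40086 mol
Mass of CaCO3 = 4.40086 mol × 100.09 g/mol = 440.5 g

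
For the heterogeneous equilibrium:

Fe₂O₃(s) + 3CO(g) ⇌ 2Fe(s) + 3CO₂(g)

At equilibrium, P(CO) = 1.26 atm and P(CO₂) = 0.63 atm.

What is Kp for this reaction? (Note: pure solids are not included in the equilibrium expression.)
K_p = 0.125

Solids (Fe₂O₃, Fe) are excluded.
Kp = P(CO₂)³/P(CO)³ = (0.63)³/(1.26)³ = 0.25/2 = 0.125.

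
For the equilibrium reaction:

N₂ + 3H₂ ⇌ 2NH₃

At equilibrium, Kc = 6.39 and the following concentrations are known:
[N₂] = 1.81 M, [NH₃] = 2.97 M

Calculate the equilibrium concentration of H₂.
[H₂] = 0.9136 M

Kc = ([NH₃]^2) / ([N₂] × [H₂]^3) = 6.39
[H₂]^3 = (product terms)/(Kc · other reactant terms) = 8.8209 / (6.39 · 1.81) = 0.76266
[H₂] = (0.76266)^(1/3) = 0.9136 M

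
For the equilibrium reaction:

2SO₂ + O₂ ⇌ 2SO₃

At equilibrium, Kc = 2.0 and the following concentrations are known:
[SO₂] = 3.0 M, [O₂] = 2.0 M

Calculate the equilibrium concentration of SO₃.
[SO₃] = 6.0000 M

Kc = ([SO₃]^2) / ([SO₂]^2 × [O₂]) = 2.0
[SO₃]^2 = Kc · (reactant terms)/(other product terms) = 2.0 · 18 / 1 = 36
[SO₃] = (36)^(1/2) = 6.0000 M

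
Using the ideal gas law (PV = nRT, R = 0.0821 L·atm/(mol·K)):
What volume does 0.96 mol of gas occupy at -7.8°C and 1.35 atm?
T = -7.8°C + 273.15 = 265.35 K
V = nRT/P = (0.96 × 0.0821 × 265.35) / 1.35
V = 15.49 L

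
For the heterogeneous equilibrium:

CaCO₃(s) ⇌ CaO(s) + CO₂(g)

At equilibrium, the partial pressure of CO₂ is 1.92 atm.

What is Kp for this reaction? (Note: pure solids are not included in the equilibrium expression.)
K_p = 1.92

Solids (CaCO₃, CaO) have activity 1 and are excluded.
Kp = P(CO₂) = 1.92.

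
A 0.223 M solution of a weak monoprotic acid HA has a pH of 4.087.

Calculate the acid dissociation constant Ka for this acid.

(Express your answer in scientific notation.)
K_a = 3.01e-08

[H⁺] = 10^(−pH) = 10^(−4.087) = 8.185e-05 M. For HA ⇌ H⁺ + A⁻, Ka = x²/(C − x) = (8.185e-05)²/(0.223 − 8.185e-05) = 3.01e-08.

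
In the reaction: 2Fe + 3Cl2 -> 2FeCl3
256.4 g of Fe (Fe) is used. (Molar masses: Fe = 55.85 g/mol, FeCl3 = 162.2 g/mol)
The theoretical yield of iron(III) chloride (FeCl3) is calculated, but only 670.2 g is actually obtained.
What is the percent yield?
Moles of Fe = 256.4 g ÷ 55.85 g/mol = 4.59087 mol
Mole ratio: 2 mol FeCl3 / 2 mol Fe
Moles of FeCl3 = 4.59087 × (2/2) = 4.59087 mol
Theoretical yield = 4.59087 mol × 162.2 g/mol = 744.64 g
Actual yield = 670.2 g
Percent yield = (670.2 / 744.64) × 100% = 90.0%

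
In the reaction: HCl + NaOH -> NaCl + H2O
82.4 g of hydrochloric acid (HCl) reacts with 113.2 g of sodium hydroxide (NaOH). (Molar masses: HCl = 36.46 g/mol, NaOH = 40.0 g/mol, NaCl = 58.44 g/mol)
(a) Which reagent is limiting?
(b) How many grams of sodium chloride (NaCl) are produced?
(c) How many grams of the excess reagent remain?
(a) HCl, (b) 132.1 g, (c) 22.8 g

Moles of HCl = 82.4 g ÷ 36.46 g/mol = 2.26001 mol
Moles of NaOH = 113.2 g ÷ 40.0 g/mol = 2.83 mol
Moles ÷ coefficient: HCl: 2.26001/1 = 2.26, NaOH: 2.83/1 = 2.83
(a) HCl has the smaller value, so HCl is the limiting reagent.
(b) Moles of NaCl = 2.26001 mol HCl × (1/1) = 2.26001 mol; mass = 2.26001 mol × 58.44 g/mol = 132.1 g
(c) NaOH consumed = 2.26001 × (1/1) = 2.26001 mol; remaining = 2.83 − 2.26001 = 0.569989 mol; mass = 0.569989 mol × 40.0 g/mol = 22.8 g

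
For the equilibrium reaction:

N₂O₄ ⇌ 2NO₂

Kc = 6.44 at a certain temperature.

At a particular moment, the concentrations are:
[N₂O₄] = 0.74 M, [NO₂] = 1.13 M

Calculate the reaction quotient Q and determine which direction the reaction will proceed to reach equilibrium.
Q = 1.726, Q < K, reaction proceeds forward (toward products)

Q = ([NO₂]^2) / ([N₂O₄])
  = ((1.13)^2) / ((0.74)) = 1.2769/0.74 = 1.726
Since Q = 1.726 < Kc = 6.44, the reaction proceeds forward (toward products) to reach equilibrium.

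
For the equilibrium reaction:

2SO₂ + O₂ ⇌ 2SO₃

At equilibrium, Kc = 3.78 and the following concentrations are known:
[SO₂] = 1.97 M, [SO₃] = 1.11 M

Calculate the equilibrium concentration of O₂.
[O₂] = 0.0840 M

Kc = ([SO₃]^2) / ([SO₂]^2 × [O₂]) = 3.78
[O₂]^1 = (product terms)/(Kc · other reactant terms) = 1.2321 / (3.78 · 3.8809) = 0.083989
[O₂] = 0.0840 M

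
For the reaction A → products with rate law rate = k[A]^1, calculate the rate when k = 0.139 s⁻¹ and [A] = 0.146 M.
0.02029 M/s

rate = k·[A]^1 = 0.139·(0.146)^1 = 0.139·0.146 = 0.02029 M/s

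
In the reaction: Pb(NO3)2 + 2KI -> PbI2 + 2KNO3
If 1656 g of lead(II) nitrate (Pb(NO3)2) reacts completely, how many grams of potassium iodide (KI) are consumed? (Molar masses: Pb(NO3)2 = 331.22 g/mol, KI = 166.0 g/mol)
Moles of Pb(NO3)2 = 1656 g ÷ 331.22 g/mol = 4.9997 mol
Mole ratio: 2 mol KI / 1 mol Pb(NO3)2
Moles of KI = 4.9997 × (2/1) = 9.9994 mol
Mass of KI = 9.9994 mol × 166.0 g/mol = 1660 g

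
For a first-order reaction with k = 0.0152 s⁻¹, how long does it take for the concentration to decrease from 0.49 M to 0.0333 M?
176.90 s

From ln[A] = ln[A]₀ - k·t: t = ln([A]₀/[A])/k = ln(0.49/0.0333)/0.0152 = ln(14.7147)/0.0152 = 2.6888/0.0152 = 176.90 s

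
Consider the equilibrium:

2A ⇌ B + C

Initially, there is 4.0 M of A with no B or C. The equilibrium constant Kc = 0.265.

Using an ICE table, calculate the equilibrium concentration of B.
[B] = 1.015 M

ICE: [A] = 4.0 − 2x, [B] = [C] = x.
Kc = x²/(4.0 − 2x)² = 0.265 ⇒ √Kc = x/(4.0 − 2x).
x = √0.265·4.0/(1 + 2√0.265) = 0.51478·4.0/2.0296 = 1.0146.
[B] = x = 1.015 M.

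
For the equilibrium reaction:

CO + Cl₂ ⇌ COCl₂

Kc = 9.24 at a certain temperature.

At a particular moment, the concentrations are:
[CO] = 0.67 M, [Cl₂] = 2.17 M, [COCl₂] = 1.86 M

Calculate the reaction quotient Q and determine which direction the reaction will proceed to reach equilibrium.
Q = 1.279, Q < K, reaction proceeds forward (toward products)

Q = ([COCl₂]) / ([CO] × [Cl₂])
  = ((1.86)) / ((0.67)·(2.17)) = 1.86/1.4539 = 1.279
Since Q = 1.279 < Kc = 9.24, the reaction proceeds forward (toward products) to reach equilibrium.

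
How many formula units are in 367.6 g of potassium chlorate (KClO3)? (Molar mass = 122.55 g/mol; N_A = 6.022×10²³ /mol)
Moles = 367.6 g ÷ 122.55 g/mol = 2.99959 mol
Formula units = 2.99959 mol × 6.022×10²³ /mol = 1.806e+24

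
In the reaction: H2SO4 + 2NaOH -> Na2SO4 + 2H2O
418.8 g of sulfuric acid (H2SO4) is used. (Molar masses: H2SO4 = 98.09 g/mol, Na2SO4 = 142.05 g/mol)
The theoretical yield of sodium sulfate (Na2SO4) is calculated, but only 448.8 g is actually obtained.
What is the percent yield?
Moles of H2SO4 = 418.8 g ÷ 98.09 g/mol = 4.26955 mol
Mole ratio: 1 mol Na2SO4 / 1 mol H2SO4
Moles of Na2SO4 = 4.26955 × (1/1) = 4.26955 mol
Theoretical yield = 4.26955 mol × 142.05 g/mol = 606.49 g
Actual yield = 448.8 g
Percent yield = (448.8 / 606.49) × 100% = 74.0%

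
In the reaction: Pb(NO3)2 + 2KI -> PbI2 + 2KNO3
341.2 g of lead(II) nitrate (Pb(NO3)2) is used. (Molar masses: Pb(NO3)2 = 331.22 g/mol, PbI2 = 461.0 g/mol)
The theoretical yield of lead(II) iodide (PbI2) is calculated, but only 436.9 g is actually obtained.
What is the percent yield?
Moles of Pb(NO3)2 = 341.2 g ÷ 331.22 g/mol = 1.03013 mol
Mole ratio: 1 mol PbI2 / 1 mol Pb(NO3)2
Moles of PbI2 = 1.03013 × (1/1) = 1.03013 mol
Theoretical yield = 1.03013 mol × 461.0 g/mol = 474.89 g
Actual yield = 436.9 g
Percent yield = (436.9 / 474.89) × 100% = 92.0%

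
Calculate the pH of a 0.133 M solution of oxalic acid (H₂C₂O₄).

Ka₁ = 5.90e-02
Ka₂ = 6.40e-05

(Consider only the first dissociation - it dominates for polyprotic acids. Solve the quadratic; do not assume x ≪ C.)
pH = 1.19

x² + Ka₁·x − Ka₁·C = 0 with Ka₁ = 5.90e-02, C = 0.133.
x = (−Ka₁ + √(Ka₁² + 4·Ka₁·C))/2 = 6.3866e-02 M, so pH = 1.19.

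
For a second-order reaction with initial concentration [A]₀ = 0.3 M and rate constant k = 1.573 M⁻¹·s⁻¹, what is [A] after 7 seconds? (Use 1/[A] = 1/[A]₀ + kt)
0.0697 M

1/[A] = 1/[A]₀ + k·t = 1/0.3 + (1.573)·(7) = 3.3333 + 11.0110 = 14.3443
[A] = 1/14.3443 = 0.0697 M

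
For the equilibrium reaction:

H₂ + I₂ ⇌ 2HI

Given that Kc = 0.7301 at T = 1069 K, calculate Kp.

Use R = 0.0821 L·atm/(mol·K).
K_p = 0.7301

Δn = (moles gaseous products) − (moles gaseous reactants) = 0
T = 1069 K; RT = 0.0821 × 1069 = 87.7649
Kp = Kc·(RT)^Δn = 0.7301 × (87.7649)^0 = 0.7301 × 1 = 0.7301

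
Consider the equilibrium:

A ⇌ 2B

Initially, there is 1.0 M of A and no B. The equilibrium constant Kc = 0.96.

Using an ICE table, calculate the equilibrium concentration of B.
[B] = 0.769 M

ICE: [A] = 1.0 − x, [B] = 2x.
Kc = (2x)²/(1.0 − x) = 0.96 ⇒ 4x² + 0.96x − 0.96 = 0.
x = (−0.96 + √(0.96² + 4·4·0.96))/(2·4) = (−0.96 + √16.282)/8 = 0.38438.
[B] = 2x = 0.769 M.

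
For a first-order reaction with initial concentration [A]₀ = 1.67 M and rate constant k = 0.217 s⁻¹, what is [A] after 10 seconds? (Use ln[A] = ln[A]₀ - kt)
0.1907 M

ln[A] = ln[A]₀ - k·t = ln(1.67) - (0.217)·(10) = 0.5128 - 2.1700 = -1.6572
[A] = e^(-1.6572) = 0.1907 M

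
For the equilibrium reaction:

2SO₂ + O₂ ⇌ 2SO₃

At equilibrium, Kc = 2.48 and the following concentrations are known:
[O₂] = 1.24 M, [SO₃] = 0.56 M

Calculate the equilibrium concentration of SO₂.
[SO₂] = 0.3193 M

Kc = ([SO₃]^2) / ([SO₂]^2 × [O₂]) = 2.48
[SO₂]^2 = (product terms)/(Kc · other reactant terms) = 0.3136 / (2.48 · 1.24) = 0.10198
[SO₂] = (0.10198)^(1/2) = 0.3193 M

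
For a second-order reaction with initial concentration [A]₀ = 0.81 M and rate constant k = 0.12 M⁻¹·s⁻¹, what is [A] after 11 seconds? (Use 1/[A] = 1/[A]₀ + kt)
0.3915 M

1/[A] = 1/[A]₀ + k·t = 1/0.81 + (0.12)·(11) = 1.2346 + 1.3200 = 2.5546
[A] = 1/2.5546 = 0.3915 M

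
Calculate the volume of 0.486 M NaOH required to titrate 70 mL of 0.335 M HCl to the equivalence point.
V_{base} = 48.3 mL

At equivalence: moles acid = moles base.
moles HCl = 0.335 M × 0.07 L = 0.02345 mol
V_NaOH = 0.02345 mol ÷ 0.486 M = 0.04825 L = 48.3 mL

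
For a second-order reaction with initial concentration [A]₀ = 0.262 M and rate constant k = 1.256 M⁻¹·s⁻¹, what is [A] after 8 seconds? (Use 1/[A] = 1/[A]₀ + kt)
0.0721 M

1/[A] = 1/[A]₀ + k·t = 1/0.262 + (1.256)·(8) = 3.8168 + 10.0480 = 13.8648
[A] = 1/13.8648 = 0.0721 M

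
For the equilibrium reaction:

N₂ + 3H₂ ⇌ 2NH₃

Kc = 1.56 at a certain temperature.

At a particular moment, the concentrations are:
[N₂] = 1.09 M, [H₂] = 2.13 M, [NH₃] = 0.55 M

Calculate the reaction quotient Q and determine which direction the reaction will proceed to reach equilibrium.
Q = 0.029, Q < K, reaction proceeds forward (toward products)

Q = ([NH₃]^2) / ([N₂] × [H₂]^3)
  = ((0.55)^2) / ((1.09)·(2.13)^3) = 0.3025/10.533 = 0.02872
Since Q = 0.02872 < Kc = 1.56, the reaction proceeds forward (toward products) to reach equilibrium.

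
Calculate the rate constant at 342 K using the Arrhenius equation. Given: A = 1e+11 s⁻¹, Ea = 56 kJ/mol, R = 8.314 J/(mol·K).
2.80e+02 s⁻¹

k = A·exp(-Ea/(R·T)) = 1e+11·exp(-56000/(8.314·342)) = 1e+11·exp(-19.6948) = 1e+11·2.7967e-09 = 2.80e+02 s⁻¹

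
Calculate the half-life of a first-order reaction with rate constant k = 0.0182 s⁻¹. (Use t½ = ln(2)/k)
38.09 s

t½ = ln(2)/k = 0.6931/0.0182 = 38.09 s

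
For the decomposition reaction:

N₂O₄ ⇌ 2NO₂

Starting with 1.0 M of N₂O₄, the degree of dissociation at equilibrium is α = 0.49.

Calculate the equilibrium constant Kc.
K_c = 1.8831

x = α·[A]₀ = 0.49 × 1.0 = 0.49 M dissociated.
At eq: [N₂O₄] = 1.0 − 0.49 = 0.51 M; [NO₂] = 2x = 0.98 M.
Kc = [NO₂]²/[N₂O₄] = (0.98)²/0.51 = 1.883.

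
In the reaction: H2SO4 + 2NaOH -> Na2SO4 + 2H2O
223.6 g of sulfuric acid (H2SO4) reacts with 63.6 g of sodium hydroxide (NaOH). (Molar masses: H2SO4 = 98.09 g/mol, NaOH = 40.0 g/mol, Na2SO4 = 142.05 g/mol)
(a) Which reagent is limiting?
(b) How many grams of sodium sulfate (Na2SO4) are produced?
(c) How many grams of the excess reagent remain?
(a) NaOH, (b) 112.9 g, (c) 145.6 g

Moles of H2SO4 = 223.6 g ÷ 98.09 g/mol = 2.27954 mol
Moles of NaOH = 63.6 g ÷ 40.0 g/mol = 1.59 mol
Moles ÷ coefficient: H2SO4: 2.27954/1 = 2.28, NaOH: 1.59/2 = 0.795
(a) NaOH has the smaller value, so NaOH is the limiting reagent.
(b) Moles of Na2SO4 = 1.59 mol NaOH × (1/2) = 0.795 mol; mass = 0.795 mol × 142.05 g/mol = 112.9 g
(c) H2SO4 consumed = 1.59 × (1/2) = 0.795 mol; remaining = 2.27954 − 0.795 = 1.48454 mol; mass = 1.48454 mol × 98.09 g/mol = 145.6 g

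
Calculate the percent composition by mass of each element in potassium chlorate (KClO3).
K: 31.91%, Cl: 28.93%, O: 39.17%

Molar mass of KClO3 = 122.55 g/mol
% K = (1 × 39.1) / 122.55 × 100% = 39.1 / 122.55 × 100% = 31.91%
% Cl = (1 × 35.45) / 122.55 × 100% = 35.45 / 122.55 × 100% = 28.93%
% O = (3 × 16.0) / 122.55 × 100% = 48 / 122.55 × 100% = 39.17%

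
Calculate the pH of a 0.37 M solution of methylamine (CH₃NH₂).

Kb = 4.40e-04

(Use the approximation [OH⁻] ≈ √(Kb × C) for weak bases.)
pH = 12.11

[OH⁻] = √(Kb × C) = √(4.40e-04 × 0.37) = 1.2759e-02. pOH = 1.89, pH = 14 - pOH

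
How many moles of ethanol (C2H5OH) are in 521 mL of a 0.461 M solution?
Moles = Molarity × Volume (L)
Moles = 0.461 M × 0.521 L = 0.2402 mol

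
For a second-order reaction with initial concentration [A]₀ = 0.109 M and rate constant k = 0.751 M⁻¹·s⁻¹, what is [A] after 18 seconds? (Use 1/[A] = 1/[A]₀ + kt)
0.0441 M

1/[A] = 1/[A]₀ + k·t = 1/0.109 + (0.751)·(18) = 9.1743 + 13.5180 = 22.6923
[A] = 1/22.6923 = 0.0441 M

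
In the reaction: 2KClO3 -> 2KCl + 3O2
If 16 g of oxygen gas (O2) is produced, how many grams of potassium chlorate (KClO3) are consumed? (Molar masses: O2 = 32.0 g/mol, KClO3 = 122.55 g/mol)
Moles of O2 = 16 g ÷ 32.0 g/mol = 0.5 mol
Mole ratio: 2 mol KClO3 / 3 mol O2
Moles of KClO3 = 0.5 × (2/3) = 0.333333 mol
Mass of KClO3 = 0.333333 mol × 122.55 g/mol = 40.85 g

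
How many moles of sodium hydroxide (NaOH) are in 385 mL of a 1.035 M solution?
Moles = Molarity × Volume (L)
Moles = 1.035 M × 0.385 L = 0.3985 mol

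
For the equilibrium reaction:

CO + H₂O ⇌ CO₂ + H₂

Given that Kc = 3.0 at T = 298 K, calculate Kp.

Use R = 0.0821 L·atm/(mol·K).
K_p = 3.0000

Δn = (moles gaseous products) − (moles gaseous reactants) = 0
T = 298 K; RT = 0.0821 × 298 = 24.4658
Kp = Kc·(RT)^Δn = 3.0 × (24.4658)^0 = 3.0 × 1 = 3.0000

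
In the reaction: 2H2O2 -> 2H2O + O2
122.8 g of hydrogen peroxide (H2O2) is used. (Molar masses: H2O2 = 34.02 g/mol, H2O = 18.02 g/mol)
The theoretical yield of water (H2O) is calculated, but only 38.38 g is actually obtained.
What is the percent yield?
Moles of H2O2 = 122.8 g ÷ 34.02 g/mol = 3.60964 mol
Mole ratio: 2 mol H2O / 2 mol H2O2
Moles of H2O = 3.60964 × (2/2) = 3.60964 mol
Theoretical yield = 3.60964 mol × 18.02 g/mol = 65.046 g
Actual yield = 38.38 g
Percent yield = (38.38 / 65.046) × 100% = 59.0%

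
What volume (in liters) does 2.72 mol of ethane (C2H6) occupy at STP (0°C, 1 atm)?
At STP, 1 mol of gas occupies 22.4 L
Volume = 2.72 mol × 22.4 L/mol = 60.93 L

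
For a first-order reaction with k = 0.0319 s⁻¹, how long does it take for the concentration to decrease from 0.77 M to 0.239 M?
36.67 s

From ln[A] = ln[A]₀ - k·t: t = ln([A]₀/[A])/k = ln(0.77/0.239)/0.0319 = ln(3.2218)/0.0319 = 1.1699/0.0319 = 36.67 s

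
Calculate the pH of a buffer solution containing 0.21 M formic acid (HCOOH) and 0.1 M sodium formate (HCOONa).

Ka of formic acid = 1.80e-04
pH = 3.42

pKa = -log(1.80e-04) = 3.74. pH = pKa + log([A⁻]/[HA]) = 3.74 + log(0.1/0.21)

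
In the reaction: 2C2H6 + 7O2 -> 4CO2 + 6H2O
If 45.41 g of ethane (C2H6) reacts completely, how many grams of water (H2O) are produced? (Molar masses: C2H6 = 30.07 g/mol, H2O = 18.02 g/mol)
Moles of C2H6 = 45.41 g ÷ 30.07 g/mol = 1.51014 mol
Mole ratio: 6 mol H2O / 2 mol C2H6
Moles of H2O = 1.51014 × (6/2) = 4.53043 mol
Mass of H2O = 4.53043 mol × 18.02 g/mol = 81.64 g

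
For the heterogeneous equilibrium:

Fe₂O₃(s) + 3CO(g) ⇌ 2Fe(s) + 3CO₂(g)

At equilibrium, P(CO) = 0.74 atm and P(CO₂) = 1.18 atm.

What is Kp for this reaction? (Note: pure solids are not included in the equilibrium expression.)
K_p = 4.055

Solids (Fe₂O₃, Fe) are excluded.
Kp = P(CO₂)³/P(CO)³ = (1.18)³/(0.74)³ = 1.643/0.4052 = 4.055.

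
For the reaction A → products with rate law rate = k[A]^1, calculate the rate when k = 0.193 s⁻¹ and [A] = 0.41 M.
0.07913 M/s

rate = k·[A]^1 = 0.193·(0.41)^1 = 0.193·0.41 = 0.07913 M/s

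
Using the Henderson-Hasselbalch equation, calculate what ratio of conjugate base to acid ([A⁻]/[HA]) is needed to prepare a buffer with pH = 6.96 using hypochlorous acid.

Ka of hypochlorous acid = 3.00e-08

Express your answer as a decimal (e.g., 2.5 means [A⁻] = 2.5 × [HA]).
[A⁻]/[HA] = 0.274

pKa = −log(3.00e-08) = 7.5229. pH = pKa + log([A⁻]/[HA]). 6.96 = 7.5229 + log(ratio). log(ratio) = 6.96 − 7.5229 = -0.5629. ratio = 10^(-0.5629) = 0.274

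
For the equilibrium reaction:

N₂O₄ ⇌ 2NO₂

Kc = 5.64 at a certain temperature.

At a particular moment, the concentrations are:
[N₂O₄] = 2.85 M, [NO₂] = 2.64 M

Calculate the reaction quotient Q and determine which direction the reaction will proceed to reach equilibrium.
Q = 2.445, Q < K, reaction proceeds forward (toward products)

Q = ([NO₂]^2) / ([N₂O₄])
  = ((2.64)^2) / ((2.85)) = 6.9696/2.85 = 2.445
Since Q = 2.445 < Kc = 5.64, the reaction proceeds forward (toward products) to reach equilibrium.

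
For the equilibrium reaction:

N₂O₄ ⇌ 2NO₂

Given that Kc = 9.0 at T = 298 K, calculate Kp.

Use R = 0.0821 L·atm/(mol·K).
K_p = 220.1922

Δn = (moles gaseous products) − (moles gaseous reactants) = 1
T = 298 K; RT = 0.0821 × 298 = 24.4658
Kp = Kc·(RT)^Δn = 9.0 × (24.4658)^1 = 9.0 × 24.4658 = 220.1922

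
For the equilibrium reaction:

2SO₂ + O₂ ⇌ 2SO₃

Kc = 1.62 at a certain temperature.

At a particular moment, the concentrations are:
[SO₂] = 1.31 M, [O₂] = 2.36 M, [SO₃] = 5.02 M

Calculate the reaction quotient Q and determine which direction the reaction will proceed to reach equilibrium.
Q = 6.222, Q > K, reaction proceeds reverse (toward reactants)

Q = ([SO₃]^2) / ([SO₂]^2 × [O₂])
  = ((5.02)^2) / ((1.31)^2·(2.36)) = 25.2/4.05 = 6.222
Since Q = 6.222 > Kc = 1.62, the reaction proceeds reverse (toward reactants) to reach equilibrium.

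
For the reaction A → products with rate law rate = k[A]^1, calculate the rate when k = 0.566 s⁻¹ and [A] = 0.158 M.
0.08943 M/s

rate = k·[A]^1 = 0.566·(0.158)^1 = 0.566·0.158 = 0.08943 M/s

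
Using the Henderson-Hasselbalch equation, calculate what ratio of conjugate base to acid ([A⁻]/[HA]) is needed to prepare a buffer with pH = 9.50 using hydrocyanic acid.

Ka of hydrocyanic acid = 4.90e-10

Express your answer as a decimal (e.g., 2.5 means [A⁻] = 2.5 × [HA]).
[A⁻]/[HA] = 1.550

pKa = −log(4.90e-10) = 9.3098. pH = pKa + log([A⁻]/[HA]). 9.50 = 9.3098 + log(ratio). log(ratio) = 9.50 − 9.3098 = 0.1902. ratio = 10^(0.1902) = 1.550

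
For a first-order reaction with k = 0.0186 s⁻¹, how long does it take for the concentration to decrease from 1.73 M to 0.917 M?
34.13 s

From ln[A] = ln[A]₀ - k·t: t = ln([A]₀/[A])/k = ln(1.73/0.917)/0.0186 = ln(1.8866)/0.0186 = 0.6348/0.0186 = 34.13 s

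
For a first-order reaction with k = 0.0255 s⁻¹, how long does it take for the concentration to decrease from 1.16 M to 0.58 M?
27.18 s

From ln[A] = ln[A]₀ - k·t: t = ln([A]₀/[A])/k = ln(1.16/0.58)/0.0255 = ln(2.0000)/0.0255 = 0.6931/0.0255 = 27.18 s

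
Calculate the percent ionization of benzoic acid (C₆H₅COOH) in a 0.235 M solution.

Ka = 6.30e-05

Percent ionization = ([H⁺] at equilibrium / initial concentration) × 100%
Percent ionization = 1.62%

Let x = [H⁺]. Ka = x²/(C - x) ⇒ x² + (6.30e-05)x - (6.30e-05)(0.235) = 0. x = 3.8164e-03. Percent = (3.8164e-03/0.235) × 100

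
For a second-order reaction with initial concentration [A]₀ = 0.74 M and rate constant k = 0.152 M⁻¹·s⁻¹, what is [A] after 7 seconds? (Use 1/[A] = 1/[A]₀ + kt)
0.4140 M

1/[A] = 1/[A]₀ + k·t = 1/0.74 + (0.152)·(7) = 1.3514 + 1.0640 = 2.4154
[A] = 1/2.4154 = 0.4140 M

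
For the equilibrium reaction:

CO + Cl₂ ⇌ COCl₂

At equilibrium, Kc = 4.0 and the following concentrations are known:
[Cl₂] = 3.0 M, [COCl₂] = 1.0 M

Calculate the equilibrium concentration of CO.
[CO] = 0.0833 M

Kc = ([COCl₂]) / ([CO] × [Cl₂]) = 4.0
[CO]^1 = (product terms)/(Kc · other reactant terms) = 1 / (4.0 · 3) = 0.083333
[CO] = 0.0833 M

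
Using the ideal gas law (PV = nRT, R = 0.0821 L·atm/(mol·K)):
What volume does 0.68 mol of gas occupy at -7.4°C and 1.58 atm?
T = -7.4°C + 273.15 = 265.75 K
V = nRT/P = (0.68 × 0.0821 × 265.75) / 1.58
V = 9.39 L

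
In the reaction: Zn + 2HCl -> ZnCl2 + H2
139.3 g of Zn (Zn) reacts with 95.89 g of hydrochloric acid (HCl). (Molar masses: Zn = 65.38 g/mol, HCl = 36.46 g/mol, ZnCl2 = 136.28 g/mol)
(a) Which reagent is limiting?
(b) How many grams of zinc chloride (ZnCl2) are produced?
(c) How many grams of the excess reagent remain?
(a) HCl, (b) 179.2 g, (c) 53.33 g

Moles of Zn = 139.3 g ÷ 65.38 g/mol = 2.13062 mol
Moles of HCl = 95.89 g ÷ 36.46 g/mol = 2.63001 mol
Moles ÷ coefficient: Zn: 2.13062/1 = 2.131, HCl: 2.63001/2 = 1.315
(a) HCl has the smaller value, so HCl is the limiting reagent.
(b) Moles of ZnCl2 = 2.63001 mol HCl × (1/2) = 1.315 mol; mass = 1.315 mol × 136.28 g/mol = 179.2 g
(c) Zn consumed = 2.63001 × (1/2) = 1.315 mol; remaining = 2.13062 − 1.315 = 0.815618 mol; mass = 0.815618 mol × 65.38 g/mol = 53.33 g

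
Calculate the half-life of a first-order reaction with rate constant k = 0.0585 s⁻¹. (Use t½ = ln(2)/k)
11.85 s

t½ = ln(2)/k = 0.6931/0.0585 = 11.85 s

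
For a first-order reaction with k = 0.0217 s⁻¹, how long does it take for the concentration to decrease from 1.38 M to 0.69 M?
31.94 s

From ln[A] = ln[A]₀ - k·t: t = ln([A]₀/[A])/k = ln(1.38/0.69)/0.0217 = ln(2.0000)/0.0217 = 0.6931/0.0217 = 31.94 s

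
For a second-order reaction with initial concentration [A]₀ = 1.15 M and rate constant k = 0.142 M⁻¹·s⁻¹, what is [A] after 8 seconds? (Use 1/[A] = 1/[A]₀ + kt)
0.4986 M

1/[A] = 1/[A]₀ + k·t = 1/1.15 + (0.142)·(8) = 0.8696 + 1.1360 = 2.0056
[A] = 1/2.0056 = 0.4986 M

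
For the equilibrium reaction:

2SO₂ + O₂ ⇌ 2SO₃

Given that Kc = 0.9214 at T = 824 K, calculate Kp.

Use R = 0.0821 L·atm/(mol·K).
K_p = 0.0136

Δn = (moles gaseous products) − (moles gaseous reactants) = -1
T = 824 K; RT = 0.0821 × 824 = 67.6504
Kp = Kc·(RT)^Δn = 0.9214 × (67.6504)^-1 = 0.9214 × 0.0147819 = 0.0136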